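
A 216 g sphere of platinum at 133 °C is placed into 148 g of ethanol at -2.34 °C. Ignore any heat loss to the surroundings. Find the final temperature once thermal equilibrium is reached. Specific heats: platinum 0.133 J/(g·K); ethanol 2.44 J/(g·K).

Let T be the final temperature. ΣQ_i = 0:
216·0.133·(T − 133) + 148·2.44·(T − (-2.34)) = 0
(28.73 + 361.12) T = 28.73·133 + 361.12·(-2.34)
T ≈ 7.63 °C

T_f ≈ 7.6 °C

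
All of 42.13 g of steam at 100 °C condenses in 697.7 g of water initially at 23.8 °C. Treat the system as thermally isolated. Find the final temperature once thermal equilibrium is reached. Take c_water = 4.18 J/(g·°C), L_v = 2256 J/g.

T_f ≈ 58.9 °C

Let T be the final temperature. ΣQ_i = 0:
latent heat released on condensation: 42.13·2256 = 95045; condensate cools 100→T: 42.13·4.18·(T − 100) = 176.1(T − 100); original water: 2916.4(T − 23.8)
3092.5 T = 95045 + 17610 + 69410 = 182066
T ≈ 58.87 °C — below 100 °C, confirming all the steam condensed.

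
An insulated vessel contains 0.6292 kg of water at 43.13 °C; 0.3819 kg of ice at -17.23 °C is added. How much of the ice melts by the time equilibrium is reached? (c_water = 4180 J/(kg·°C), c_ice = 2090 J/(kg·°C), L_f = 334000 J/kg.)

Water can give up m c ΔT = 0.6292·4180·43.13 = 113434 J before reaching 0 °C.
Of that, 0.3819·2090·17.23 = 13752 J goes to bring the ice to 0 °C, leaving 99682 J.
Melting all 0.3819 kg of ice would need 0.3819·334000 = 127555 J.
Since 99682 < 127555 J, not all the ice melts; equilibrium is at 0 °C.
m_melt = 99682 / L_f = 0.2984 kg.

m_melted ≈ 0.298 kg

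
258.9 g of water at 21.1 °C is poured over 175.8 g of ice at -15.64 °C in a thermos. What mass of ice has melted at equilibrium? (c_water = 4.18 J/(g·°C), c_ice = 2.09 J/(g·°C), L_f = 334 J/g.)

m_melted ≈ 51.2 g

Heat available from the water dropping to 0 °C: 258.9×4.18×21.1 = 22834 J.
Warming the ice to 0 °C takes 175.8×2.09×15.64 = 5746.5 J, leaving 17088 J for melting.
Melting all 175.8 g of ice would need 175.8×334 = 58717 J.
Since 17088 < 58717 J, not all the ice melts; equilibrium is at 0 °C.
m_melt = 17088 / L_f = 51.16 g.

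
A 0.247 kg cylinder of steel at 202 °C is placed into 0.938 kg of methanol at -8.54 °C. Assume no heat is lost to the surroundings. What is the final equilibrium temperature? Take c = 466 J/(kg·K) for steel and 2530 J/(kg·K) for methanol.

T_f ≈ 1.2 °C

|Q_steel| = |Q_methanol|:
0.247·466·(202 − T) = 0.938·2530·(T − (-8.54))
115.1(202 − T) = 2373.1(T − (-8.54))
2488.2 T = 2984  ⇒  T ≈ 1.20 °C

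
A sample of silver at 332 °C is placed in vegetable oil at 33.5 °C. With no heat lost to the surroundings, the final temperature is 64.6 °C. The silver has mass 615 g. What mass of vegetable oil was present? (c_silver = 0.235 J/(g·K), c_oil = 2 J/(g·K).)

m ≈ 621 g

Taking heat into each body as positive, Σ m c ΔT = 0:
615×0.235×(64.6 − 332) + m×2×(64.6 − 33.5) = 0
62.2 m = 38646
m = 38646/62.2 ≈ 621.3 g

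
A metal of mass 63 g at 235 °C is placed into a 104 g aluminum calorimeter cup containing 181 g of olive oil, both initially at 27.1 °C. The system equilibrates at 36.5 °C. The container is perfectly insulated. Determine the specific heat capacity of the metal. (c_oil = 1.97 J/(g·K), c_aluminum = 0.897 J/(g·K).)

c ≈ 0.338 J/(g·K)

Setting the total heat transfer to zero:
63·c·(36.5 − 235) + 181·1.97·(36.5 − 27.1) + 104·0.897·(36.5 − 27.1) = 0
-12506 c = -4228.7
c = -4228.7/-12506 ≈ 0.3381 J/(g·K)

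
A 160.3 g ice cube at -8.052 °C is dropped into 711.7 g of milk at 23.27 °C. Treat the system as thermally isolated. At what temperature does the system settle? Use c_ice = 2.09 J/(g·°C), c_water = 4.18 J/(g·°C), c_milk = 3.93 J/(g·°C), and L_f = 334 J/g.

Net heat exchanged in the isolated system is zero:
ice -8.052→0 °C: 160.3·2.09·8.052 = 2697.6
  latent heat to melt: 160.3·334 = 53540
  meltwater 0→T: 160.3·4.18·T = 670.05 T
  milk: 2797(T − 23.27)
3467 T = 65086 − 56238 = 8847.9
T ≈ 2.55 °C — above 0 °C, consistent with complete melting.

T_f ≈ 2.6 °C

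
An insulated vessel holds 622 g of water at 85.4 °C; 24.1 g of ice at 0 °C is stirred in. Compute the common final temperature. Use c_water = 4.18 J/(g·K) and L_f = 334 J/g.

T_f ≈ 79.2 °C

Energy conservation, ΣQ = 0:
melt ice: 24.1·334 = 8049.4
  meltwater 0→T: 24.1·4.18·T = 100.74 T
  water: 2600(T − 85.4)
2700.7 T = 222037 − 8049.4 = 213987
T ≈ 79.23 °C (positive, so assuming full melt was valid).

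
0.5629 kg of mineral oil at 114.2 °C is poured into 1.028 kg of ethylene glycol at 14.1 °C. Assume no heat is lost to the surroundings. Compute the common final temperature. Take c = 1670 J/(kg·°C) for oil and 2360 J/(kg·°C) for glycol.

T_f ≈ 42.1 °C

Heat gained plus heat lost sum to zero:
0.5629·1670·(T − 114.2) + 1.028·2360·(T − 14.1) = 0
940.04(T − 114.2) + 2426.1(T − 14.1) = 0
3366.1 T = 141561
T = 141561/3366.1 ≈ 42.05 °C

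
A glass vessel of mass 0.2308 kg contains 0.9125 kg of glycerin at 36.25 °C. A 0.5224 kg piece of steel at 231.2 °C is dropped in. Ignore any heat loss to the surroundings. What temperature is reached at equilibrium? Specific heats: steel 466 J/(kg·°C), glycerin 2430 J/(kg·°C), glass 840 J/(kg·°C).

T_f ≈ 54.1 °C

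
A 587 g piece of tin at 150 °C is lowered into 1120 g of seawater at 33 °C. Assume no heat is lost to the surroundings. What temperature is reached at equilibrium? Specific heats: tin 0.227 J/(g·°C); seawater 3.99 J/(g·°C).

T_f ≈ 36.4 °C

Let T be the final temperature. ΣQ_i = 0:
587·0.227·(T − 150) + 1120·3.99·(T − 33) = 0
4602 T = 167458
T = 167458 / 4602 = 36.4 °C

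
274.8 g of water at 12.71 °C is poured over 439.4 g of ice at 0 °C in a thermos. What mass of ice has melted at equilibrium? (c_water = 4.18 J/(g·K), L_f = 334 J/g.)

m_melted ≈ 43.7 g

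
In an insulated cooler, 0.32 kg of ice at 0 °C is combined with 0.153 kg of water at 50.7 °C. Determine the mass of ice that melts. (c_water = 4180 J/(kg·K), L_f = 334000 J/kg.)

m_melted ≈ 0.0971 kg

Heat available from the water dropping to 0 °C: 0.153×4180×50.7 = 32425 J.
Melting all 0.32 kg of ice would need 0.32×334000 = 106880 J.
Since 32425 < 106880 J, not all the ice melts; equilibrium is at 0 °C.
m_melted×334000 = 32425  ⇒  m_melted ≈ 0.09708 kg.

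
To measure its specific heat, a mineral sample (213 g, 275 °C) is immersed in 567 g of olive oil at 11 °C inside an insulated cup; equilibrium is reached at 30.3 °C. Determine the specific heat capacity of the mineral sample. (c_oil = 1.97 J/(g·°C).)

c ≈ 0.414 J/(g·°C)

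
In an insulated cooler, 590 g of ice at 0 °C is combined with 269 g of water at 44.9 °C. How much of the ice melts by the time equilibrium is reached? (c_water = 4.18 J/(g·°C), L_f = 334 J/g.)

m_melted ≈ 151 g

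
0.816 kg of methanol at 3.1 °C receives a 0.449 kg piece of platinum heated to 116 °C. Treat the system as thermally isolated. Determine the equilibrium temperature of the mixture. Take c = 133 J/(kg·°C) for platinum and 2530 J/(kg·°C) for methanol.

T_f ≈ 6.3 °C

Taking heat into each body as positive, Σ m c ΔT = 0:
0.449*133*(T − 116) + 0.816*2530*(T − 3.1) = 0
(59.72 + 2064.5) T = 59.72*116 + 2064.5*3.1
T ≈ 6.27 °C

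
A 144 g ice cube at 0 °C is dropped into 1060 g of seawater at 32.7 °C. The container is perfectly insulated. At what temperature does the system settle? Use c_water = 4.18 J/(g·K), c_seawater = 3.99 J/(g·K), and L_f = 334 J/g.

Conservation of energy gives ΣQ = 0:
latent heat to melt: 144×334 = 48096; meltwater 0→T: 144×4.18×T = 601.92 T; seawater: 4229.4(T − 32.7)
4831.3 T = 138301 − 48096 = 90205
T ≈ 18.67 °C (positive, so assuming full melt was valid).

T_f ≈ 18.7 °C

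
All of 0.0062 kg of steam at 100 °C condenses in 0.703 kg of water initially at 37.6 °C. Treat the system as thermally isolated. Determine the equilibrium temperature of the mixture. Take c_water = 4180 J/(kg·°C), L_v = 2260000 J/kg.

Energy conservation, ΣQ = 0:
steam→water at 100 °C releases m L_v = 0.0062×2260000 = 14012; condensed water 100 °C→T: 25.92(T − 100); water warms: 0.703×4180×(T − 37.6) = 2938.5(T − 37.6)
2964.5 T = 14012 + 2591.6 + 110489 = 127093
T ≈ 42.87 °C — below 100 °C, confirming all the steam condensed.

T_f ≈ 42.9 °C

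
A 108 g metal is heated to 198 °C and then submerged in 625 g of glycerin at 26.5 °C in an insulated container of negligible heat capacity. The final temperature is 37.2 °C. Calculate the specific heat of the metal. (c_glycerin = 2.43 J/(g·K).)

Net heat exchanged in the isolated system is zero:
108×c×(37.2 − 198) + 625×2.43×(37.2 − 26.5) = 0
-17366 c = -16251
c = -16251/-17366 ≈ 0.9358 J/(g·K)

c ≈ 0.936 J/(g·K)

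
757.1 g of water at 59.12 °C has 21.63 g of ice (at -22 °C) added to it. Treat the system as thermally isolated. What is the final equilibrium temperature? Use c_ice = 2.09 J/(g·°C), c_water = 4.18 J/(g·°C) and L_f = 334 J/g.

T_f ≈ 55.0 °C

Setting the total heat transfer to zero:
warm ice to 0 °C: 21.63×2.09×(0 − (-22)) = 994.55; fusion: m_ice L_f = 21.63×334 = 7224.4; meltwater 0→T: 21.63×4.18×T = 90.41 T; water: 3164.7(T − 59.12)
3255.1 T = 187096 − 8219 = 178877
T ≈ 54.95 °C. Since T > 0 °C, the all-ice-melts assumption holds.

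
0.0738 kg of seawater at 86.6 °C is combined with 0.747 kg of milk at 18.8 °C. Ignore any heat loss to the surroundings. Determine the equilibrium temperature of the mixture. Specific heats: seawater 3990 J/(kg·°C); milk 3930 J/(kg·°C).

|Q_seawater| = |Q_milk|:
0.0738·3990·(86.6 − T) = 0.747·3930·(T − 18.8)
294.46(86.6 − T) = 2935.7(T − 18.8)
3230.2 T = 80692  ⇒  T ≈ 24.98 °C

T_f ≈ 25.0 °C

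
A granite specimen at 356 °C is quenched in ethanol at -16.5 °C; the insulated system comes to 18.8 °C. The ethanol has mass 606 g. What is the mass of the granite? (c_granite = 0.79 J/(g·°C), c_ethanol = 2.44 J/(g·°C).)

m ≈ 196 g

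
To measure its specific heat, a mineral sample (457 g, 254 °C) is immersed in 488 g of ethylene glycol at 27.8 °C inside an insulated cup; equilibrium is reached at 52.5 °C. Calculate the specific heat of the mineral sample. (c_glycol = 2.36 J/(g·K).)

c ≈ 0.309 J/(g·K)

Conservation of energy gives ΣQ = 0:
457·c·(52.5 − 254) + 488·2.36·(52.5 − 27.8) = 0
-92086 c = -28446
c = -28446/-92086 ≈ 0.3089 J/(g·K)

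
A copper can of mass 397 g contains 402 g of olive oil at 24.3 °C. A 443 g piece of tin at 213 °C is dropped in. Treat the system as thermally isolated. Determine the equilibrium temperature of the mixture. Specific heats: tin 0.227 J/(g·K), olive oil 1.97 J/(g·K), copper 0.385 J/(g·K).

T_f ≈ 42.5 °C

Setting the total heat transfer to zero:
443×0.227×(T − 213) + 402×1.97×(T − 24.3) + 397×0.385×(T − 24.3) = 0
100.56(T − 213) + 791.94(T − 24.3) + 152.84(T − 24.3) = 0
(100.56 + 791.94 + 152.84) T = 100.56×213 + 791.94×24.3 + 152.84×24.3
T ≈ 42.45 °C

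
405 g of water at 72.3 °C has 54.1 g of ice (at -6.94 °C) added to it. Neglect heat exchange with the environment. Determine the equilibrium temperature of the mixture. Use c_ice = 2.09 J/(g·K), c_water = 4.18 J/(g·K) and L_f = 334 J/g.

Net heat exchanged in the isolated system is zero:
ice -6.94→0 °C: 54.1·2.09·6.94 = 784.7
  fusion: m_ice L_f = 54.1·334 = 18069
  meltwater 0→T: 54.1·4.18·T = 226.14 T
  water: 1692.9(T − 72.3)
1919 T = 122397 − 18854 = 103543
T ≈ 53.96 °C (positive, so assuming full melt was valid).

T_f ≈ 54.0 °C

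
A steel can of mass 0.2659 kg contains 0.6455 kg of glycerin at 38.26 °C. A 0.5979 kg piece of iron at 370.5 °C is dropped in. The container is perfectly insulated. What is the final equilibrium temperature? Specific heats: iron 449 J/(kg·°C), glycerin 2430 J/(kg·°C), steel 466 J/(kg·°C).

T_f ≈ 83.7 °C

Taking heat into each body as positive, Σ m c ΔT = 0:
0.5979·449·(T − 370.5) + 0.6455·2430·(T − 38.26) + 0.2659·466·(T − 38.26) = 0
1960.9 T = 164217
T = 164217/1960.9 ≈ 83.74 °C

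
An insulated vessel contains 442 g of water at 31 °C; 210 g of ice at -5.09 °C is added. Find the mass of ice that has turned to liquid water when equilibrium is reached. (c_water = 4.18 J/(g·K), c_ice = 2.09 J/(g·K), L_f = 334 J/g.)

m_melted ≈ 165 g

Cooling the water to 0 °C releases 442×4.18×31 = 57274 J.
Warming the ice to 0 °C takes 210×2.09×5.09 = 2234 J, leaving 55040 J for melting.
Fully melting the ice requires m_ice L_f = 210×334 = 70140 J.
55040 J < 70140 J, so only part of the ice melts and the system sits at 0 °C.
m_melt = 55040 / L_f = 164.8 g.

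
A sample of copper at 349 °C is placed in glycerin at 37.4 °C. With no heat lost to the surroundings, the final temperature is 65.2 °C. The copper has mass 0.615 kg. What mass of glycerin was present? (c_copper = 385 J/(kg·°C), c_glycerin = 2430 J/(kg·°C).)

m ≈ 0.995 kg

Setting the total heat transfer to zero:
0.615×385×(65.2 − 349) + m×2430×(65.2 − 37.4) = 0
67554 m = 67197
m = 67197/67554 ≈ 0.9947 kg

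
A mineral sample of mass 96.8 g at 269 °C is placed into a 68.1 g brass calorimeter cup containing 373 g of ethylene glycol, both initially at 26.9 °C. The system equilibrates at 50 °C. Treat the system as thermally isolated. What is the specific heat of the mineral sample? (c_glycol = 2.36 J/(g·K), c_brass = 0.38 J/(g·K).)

Heat gained plus heat lost sum to zero:
96.8·c·(50 − 269) + 373·2.36·(50 − 26.9) + 68.1·0.38·(50 − 26.9) = 0
-21199 c = -20932
c = -20932/-21199 ≈ 0.9874 J/(g·K)

c ≈ 0.987 J/(g·K)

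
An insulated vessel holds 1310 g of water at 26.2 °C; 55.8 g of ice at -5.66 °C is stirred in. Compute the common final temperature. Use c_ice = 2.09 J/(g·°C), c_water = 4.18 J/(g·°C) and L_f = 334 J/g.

T_f ≈ 21.7 °C

Taking heat into each body as positive, Σ m c ΔT = 0:
warm ice to 0 °C: 55.8·2.09·(0 − (-5.66)) = 660.08; latent heat to melt: 55.8·334 = 18637; warm the meltwater: 233.24 T; water cools: 1310·4.18·(T − 26.2) = 5475.8(T − 26.2)
5709 T = 143466 − 19297 = 124169
T ≈ 21.75 °C. Since T > 0 °C, the all-ice-melts assumption holds.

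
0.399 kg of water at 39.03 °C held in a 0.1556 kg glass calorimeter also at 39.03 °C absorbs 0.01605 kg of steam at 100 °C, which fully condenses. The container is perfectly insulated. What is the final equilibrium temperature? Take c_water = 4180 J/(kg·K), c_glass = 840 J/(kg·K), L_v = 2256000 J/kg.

T_f ≈ 60.6 °C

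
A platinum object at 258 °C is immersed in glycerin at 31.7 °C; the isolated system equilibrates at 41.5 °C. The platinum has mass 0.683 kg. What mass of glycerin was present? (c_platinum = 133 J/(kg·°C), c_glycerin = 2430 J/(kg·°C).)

m ≈ 0.826 kg

|Q_platinum| = |Q_glycerin|:
0.683×133×(258 − 41.5) = m×2430×(41.5 − 31.7)
23814 m = 19667  ⇒  m ≈ 0.8258 kg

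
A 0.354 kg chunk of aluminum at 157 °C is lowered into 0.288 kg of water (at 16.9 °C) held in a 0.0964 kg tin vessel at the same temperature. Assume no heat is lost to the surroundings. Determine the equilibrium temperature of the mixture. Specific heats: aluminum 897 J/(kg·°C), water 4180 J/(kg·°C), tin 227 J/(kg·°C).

T_f ≈ 45.7 °C

With ΣQ=0 the equilibrium temperature is the m·c-weighted mean:
T_f = (317.54·157 + 1203.8·16.9 + 21.88·16.9) / (317.54 + 1203.8 + 21.88)
    = 70568 / 1543.3 ≈ 45.73 °C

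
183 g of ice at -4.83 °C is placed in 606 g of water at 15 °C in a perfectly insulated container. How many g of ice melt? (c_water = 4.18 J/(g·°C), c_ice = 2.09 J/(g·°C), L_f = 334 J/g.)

Water can give up m c ΔT = 606×4.18×15 = 37996 J before reaching 0 °C.
Of that, 183×2.09×4.83 = 1847.3 J goes to bring the ice to 0 °C, leaving 36149 J.
Melting all 183 g of ice would need 183×334 = 61122 J.
Since 36149 < 61122 J, not all the ice melts; equilibrium is at 0 °C.
Mass melted = 36149/334 ≈ 108.2 g.

m_melted ≈ 108 g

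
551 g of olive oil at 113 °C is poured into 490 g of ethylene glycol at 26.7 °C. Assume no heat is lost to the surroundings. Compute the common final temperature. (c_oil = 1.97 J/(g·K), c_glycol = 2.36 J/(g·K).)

T_f ≈ 68.5 °C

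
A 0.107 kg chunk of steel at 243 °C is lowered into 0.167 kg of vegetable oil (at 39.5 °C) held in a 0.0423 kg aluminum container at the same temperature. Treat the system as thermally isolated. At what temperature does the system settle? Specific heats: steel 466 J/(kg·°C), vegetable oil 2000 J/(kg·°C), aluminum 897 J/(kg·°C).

Heat gained plus heat lost sum to zero:
0.107*466*(T − 243) + 0.167*2000*(T − 39.5) + 0.0423*897*(T − 39.5) = 0
49.86(T − 243) + 334(T − 39.5) + 37.94(T − 39.5) = 0
421.81 T = 26808
T ≈ 63.56 °C

T_f ≈ 63.6 °C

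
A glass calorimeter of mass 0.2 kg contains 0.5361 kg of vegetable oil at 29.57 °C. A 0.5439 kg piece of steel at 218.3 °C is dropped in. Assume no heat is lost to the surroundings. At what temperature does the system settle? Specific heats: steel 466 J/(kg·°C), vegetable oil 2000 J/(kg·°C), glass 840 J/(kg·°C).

T_f ≈ 61.6 °C

Let T be the final temperature. ΣQ_i = 0:
0.5439*466*(T − 218.3) + 0.5361*2000*(T − 29.57) + 0.2*840*(T − 29.57) = 0
253.46(T − 218.3) + 1072.2(T − 29.57) + 168(T − 29.57) = 0
1493.7 T = 92002
T = 92002 / 1493.7 = 61.6 °C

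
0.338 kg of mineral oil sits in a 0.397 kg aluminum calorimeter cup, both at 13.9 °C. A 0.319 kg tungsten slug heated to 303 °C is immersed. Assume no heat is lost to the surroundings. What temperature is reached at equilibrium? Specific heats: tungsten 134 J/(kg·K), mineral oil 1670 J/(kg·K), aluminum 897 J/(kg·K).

Heat gained plus heat lost sum to zero:
0.319*134*(T − 303) + 0.338*1670*(T − 13.9) + 0.397*897*(T − 13.9) = 0
963.32 T = 25748
T ≈ 26.73 °C

T_f ≈ 26.7 °C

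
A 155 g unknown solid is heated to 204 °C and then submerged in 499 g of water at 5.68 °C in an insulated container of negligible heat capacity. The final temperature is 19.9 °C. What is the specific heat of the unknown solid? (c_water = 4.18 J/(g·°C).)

Heat gained plus heat lost sum to zero:
155·c·(19.9 − 204) + 499·4.18·(19.9 − 5.68) = 0
-28536 c = -29660
c = -29660/-28536 ≈ 1.039 J/(g·°C)

c ≈ 1.04 J/(g·°C)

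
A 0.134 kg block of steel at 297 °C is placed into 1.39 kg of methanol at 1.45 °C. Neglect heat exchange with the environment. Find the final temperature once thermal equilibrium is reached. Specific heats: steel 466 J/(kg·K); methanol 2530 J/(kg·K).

|Q_steel| = |Q_methanol|:
0.134*466*(297 − T) = 1.39*2530*(T − 1.45)
62.44(297 − T) = 3516.7(T − 1.45)
3579.1 T = 23645  ⇒  T ≈ 6.61 °C

T_f ≈ 6.6 °C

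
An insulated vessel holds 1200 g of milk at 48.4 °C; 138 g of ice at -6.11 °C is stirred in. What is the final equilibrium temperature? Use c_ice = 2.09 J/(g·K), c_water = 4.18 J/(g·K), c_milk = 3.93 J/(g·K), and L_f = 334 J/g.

Heat gained plus heat lost sum to zero:
warm ice to 0 °C: 138·2.09·(0 − (-6.11)) = 1762.2
  fusion: m_ice L_f = 138·334 = 46092
  meltwater 0→T: 138·4.18·T = 576.84 T
  milk: 4716(T − 48.4)
5292.8 T = 228254 − 47854 = 180400
T ≈ 34.08 °C (positive, so assuming full melt was valid).

T_f ≈ 34.1 °C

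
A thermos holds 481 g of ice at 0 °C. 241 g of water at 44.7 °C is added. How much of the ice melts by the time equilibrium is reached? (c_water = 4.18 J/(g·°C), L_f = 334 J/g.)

m_melted ≈ 135 g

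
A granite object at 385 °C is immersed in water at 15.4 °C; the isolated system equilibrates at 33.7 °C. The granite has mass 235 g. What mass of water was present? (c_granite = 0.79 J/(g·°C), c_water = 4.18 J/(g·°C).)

m ≈ 853 g

|Q_granite| = |Q_water|:
235·0.79·(385 − 33.7) = m·4.18·(33.7 − 15.4)
76.49 m = 65219  ⇒  m ≈ 852.6 g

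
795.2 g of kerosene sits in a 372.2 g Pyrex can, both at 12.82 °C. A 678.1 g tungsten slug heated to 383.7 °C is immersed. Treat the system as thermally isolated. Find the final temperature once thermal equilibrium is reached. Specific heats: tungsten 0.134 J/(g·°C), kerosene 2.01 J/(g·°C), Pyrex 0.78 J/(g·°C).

Heat gained plus heat lost sum to zero:
678.1·0.134·(T − 383.7) + 795.2·2.01·(T − 12.82) + 372.2·0.78·(T − 12.82) = 0
1979.5 T = 59078
T ≈ 29.84 °C

T_f ≈ 29.8 °C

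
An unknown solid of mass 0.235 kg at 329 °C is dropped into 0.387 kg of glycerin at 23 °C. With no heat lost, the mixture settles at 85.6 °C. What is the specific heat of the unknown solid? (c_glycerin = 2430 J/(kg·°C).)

c ≈ 1030 J/(kg·°C)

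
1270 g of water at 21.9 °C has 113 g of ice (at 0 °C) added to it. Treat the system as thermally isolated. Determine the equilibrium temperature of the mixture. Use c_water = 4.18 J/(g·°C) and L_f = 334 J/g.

Taking heat into each body as positive, Σ m c ΔT = 0:
latent heat to melt: 113×334 = 37742; meltwater 0→T: 113×4.18×T = 472.34 T; water cools: 1270×4.18×(T − 21.9) = 5308.6(T − 21.9)
5780.9 T = 116258 − 37742 = 78516
T ≈ 13.58 °C (positive, so assuming full melt was valid).

T_f ≈ 13.6 °C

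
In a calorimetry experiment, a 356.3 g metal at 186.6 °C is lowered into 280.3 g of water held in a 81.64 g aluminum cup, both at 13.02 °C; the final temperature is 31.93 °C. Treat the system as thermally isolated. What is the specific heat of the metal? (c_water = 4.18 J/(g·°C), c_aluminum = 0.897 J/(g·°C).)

c ≈ 0.427 J/(g·°C)

Taking heat into each body as positive, Σ m c ΔT = 0:
356.3×c×(31.93 − 186.6) + 280.3×4.18×(31.93 − 13.02) + 81.64×0.897×(31.93 − 13.02) = 0
-55109 c = -23541
c = -23541/-55109 ≈ 0.4272 J/(g·°C)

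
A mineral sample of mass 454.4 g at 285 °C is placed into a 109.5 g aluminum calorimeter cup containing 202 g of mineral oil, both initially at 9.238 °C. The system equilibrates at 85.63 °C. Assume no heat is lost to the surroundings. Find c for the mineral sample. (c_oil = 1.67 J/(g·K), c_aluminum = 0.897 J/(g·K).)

Taking heat into each body as positive, Σ m c ΔT = 0:
454.4·c·(85.63 − 285) + 202·1.67·(85.63 − 9.238) + 109.5·0.897·(85.63 − 9.238) = 0
-90594 c = -33273
c = -33273/-90594 ≈ 0.3673 J/(g·K)

c ≈ 0.367 J/(g·K)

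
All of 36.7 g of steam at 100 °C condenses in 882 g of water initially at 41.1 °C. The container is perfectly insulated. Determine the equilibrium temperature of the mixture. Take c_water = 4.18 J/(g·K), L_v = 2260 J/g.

T_f ≈ 65.1 °C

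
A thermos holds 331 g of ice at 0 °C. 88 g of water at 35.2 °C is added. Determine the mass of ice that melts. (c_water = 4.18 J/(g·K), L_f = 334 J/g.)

Water can give up m c ΔT = 88·4.18·35.2 = 12948 J before reaching 0 °C.
Fully melting the ice requires m_ice L_f = 331·334 = 110554 J.
That's not enough to melt it all — equilibrium is at 0 °C with ice remaining.
m_melted·334 = 12948  ⇒  m_melted ≈ 38.77 g.

m_melted ≈ 38.8 g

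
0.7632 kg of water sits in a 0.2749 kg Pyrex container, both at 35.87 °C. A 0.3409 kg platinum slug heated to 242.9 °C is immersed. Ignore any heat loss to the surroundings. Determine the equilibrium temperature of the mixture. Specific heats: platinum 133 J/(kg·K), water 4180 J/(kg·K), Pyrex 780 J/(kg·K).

T_f ≈ 38.6 °C

Energy conservation, ΣQ = 0:
0.3409×133×(T − 242.9) + 0.7632×4180×(T − 35.87) + 0.2749×780×(T − 35.87) = 0
45.34(T − 242.9) + 3190.2(T − 35.87) + 214.42(T − 35.87) = 0
(45.34 + 3190.2 + 214.42) T = 45.34×242.9 + 3190.2×35.87 + 214.42×35.87
T = 133136/3449.9 ≈ 38.59 °C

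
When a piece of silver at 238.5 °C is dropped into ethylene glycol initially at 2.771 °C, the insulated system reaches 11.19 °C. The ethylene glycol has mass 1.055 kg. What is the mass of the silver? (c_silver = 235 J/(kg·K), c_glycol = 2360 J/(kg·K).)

|Q_silver| = |Q_glycol|:
m×235×(238.5 − 11.19) = 1.055×2360×(11.19 − 2.771)
53418 m = 20962  ⇒  m ≈ 0.3924 kg

m ≈ 0.392 kg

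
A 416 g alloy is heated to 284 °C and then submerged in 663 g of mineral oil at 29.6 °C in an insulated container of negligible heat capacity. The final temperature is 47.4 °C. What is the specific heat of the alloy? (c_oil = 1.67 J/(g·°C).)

c ≈ 0.2 J/(g·°C)

Net heat exchanged in the isolated system is zero:
416×c×(47.4 − 284) + 663×1.67×(47.4 − 29.6) = 0
-98426 c = -19708
c = -19708/-98426 ≈ 0.2002 J/(g·°C)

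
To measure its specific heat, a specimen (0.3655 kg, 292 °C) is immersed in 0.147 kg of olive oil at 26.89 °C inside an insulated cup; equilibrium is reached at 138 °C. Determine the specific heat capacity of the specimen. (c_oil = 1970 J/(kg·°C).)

c ≈ 572 J/(kg·°C)

Heat lost by the specimen = heat gained by the oil:
0.3655·c·(292 − 138) = 0.147·1970·(138 − 26.89)
56.29 c = 32176  ⇒  c ≈ 571.6 J/(kg·°C)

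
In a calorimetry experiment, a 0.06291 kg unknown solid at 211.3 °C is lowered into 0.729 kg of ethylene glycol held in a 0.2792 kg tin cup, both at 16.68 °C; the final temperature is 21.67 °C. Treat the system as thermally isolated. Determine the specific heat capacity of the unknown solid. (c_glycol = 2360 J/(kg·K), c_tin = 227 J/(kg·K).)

Energy conservation, ΣQ = 0:
0.06291·c·(21.67 − 211.3) + 0.729·2360·(21.67 − 16.68) + 0.2792·227·(21.67 − 16.68) = 0
-11.93 c = -8901.3
c = -8901.3/-11.93 ≈ 746.1 J/(kg·K)

c ≈ 746 J/(kg·K)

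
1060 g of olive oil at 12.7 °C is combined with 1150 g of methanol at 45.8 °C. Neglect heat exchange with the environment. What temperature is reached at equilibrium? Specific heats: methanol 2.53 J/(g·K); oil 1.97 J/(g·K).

T_f ≈ 32.0 °C

T_f is the heat-capacity-weighted average of the initial temperatures:
T_f = (2909.5·45.8 + 2088.2·12.7) / (2909.5 + 2088.2)
    = 159775 / 4997.7 ≈ 31.97 °C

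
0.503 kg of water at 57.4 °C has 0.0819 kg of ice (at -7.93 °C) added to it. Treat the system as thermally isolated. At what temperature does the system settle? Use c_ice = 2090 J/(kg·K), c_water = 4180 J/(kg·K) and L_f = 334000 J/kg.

Let T be the final temperature. ΣQ_i = 0:
warm ice to 0 °C: 0.0819×2090×(0 − (-7.93)) = 1357.4; fusion: m_ice L_f = 0.0819×334000 = 27355; meltwater 0→T: 0.0819×4180×T = 342.34 T; water cools: 0.503×4180×(T − 57.4) = 2102.5(T − 57.4)
2444.9 T = 120686 − 28712 = 91974
T ≈ 37.62 °C — above 0 °C, consistent with complete melting.

T_f ≈ 37.6 °C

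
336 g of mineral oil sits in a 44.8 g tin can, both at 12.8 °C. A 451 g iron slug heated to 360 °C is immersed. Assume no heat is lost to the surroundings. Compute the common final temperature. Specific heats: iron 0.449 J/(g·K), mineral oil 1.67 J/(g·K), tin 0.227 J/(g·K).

T_f ≈ 103.7 °C

T_f is the heat-capacity-weighted average of the initial temperatures:
T_f = (202.5×360 + 561.12×12.8 + 10.17×12.8) / (202.5 + 561.12 + 10.17)
    = 80212 / 773.79 ≈ 103.66 °C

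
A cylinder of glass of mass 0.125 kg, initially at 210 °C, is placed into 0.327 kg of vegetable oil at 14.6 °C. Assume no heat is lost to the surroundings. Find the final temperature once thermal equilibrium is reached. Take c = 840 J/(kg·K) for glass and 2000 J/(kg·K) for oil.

T_f ≈ 41.6 °C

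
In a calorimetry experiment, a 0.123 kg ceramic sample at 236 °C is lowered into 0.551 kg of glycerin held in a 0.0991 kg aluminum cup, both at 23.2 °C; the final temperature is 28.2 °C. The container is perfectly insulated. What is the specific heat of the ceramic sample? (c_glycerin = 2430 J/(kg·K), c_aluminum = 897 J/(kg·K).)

Setting the total heat transfer to zero:
0.123×c×(28.2 − 236) + 0.551×2430×(28.2 − 23.2) + 0.0991×897×(28.2 − 23.2) = 0
-25.56 c = -7139.1
c = -7139.1/-25.56 ≈ 279.3 J/(kg·K)

c ≈ 279 J/(kg·K)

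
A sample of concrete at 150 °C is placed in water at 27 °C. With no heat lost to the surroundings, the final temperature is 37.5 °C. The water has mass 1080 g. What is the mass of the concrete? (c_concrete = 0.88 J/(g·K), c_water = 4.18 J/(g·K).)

Heat lost by the concrete = heat gained by the water:
m×0.88×(150 − 37.5) = 1080×4.18×(37.5 − 27)
99 m = 47401  ⇒  m ≈ 478.8 g

m ≈ 479 g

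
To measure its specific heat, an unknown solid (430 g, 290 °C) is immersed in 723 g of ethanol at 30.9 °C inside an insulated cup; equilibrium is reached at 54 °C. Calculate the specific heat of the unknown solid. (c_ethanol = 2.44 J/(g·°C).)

c ≈ 0.402 J/(g·°C)

Heat lost by the unknown solid = heat gained by the ethanol:
430×c×(290 − 54) = 723×2.44×(54 − 30.9)
101480 c = 40751  ⇒  c ≈ 0.4016 J/(g·°C)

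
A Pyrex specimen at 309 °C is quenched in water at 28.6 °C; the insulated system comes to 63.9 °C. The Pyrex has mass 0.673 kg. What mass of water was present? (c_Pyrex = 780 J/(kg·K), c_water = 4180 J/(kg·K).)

m ≈ 0.872 kg

|Q_Pyrex| = |Q_water|:
0.673·780·(309 − 63.9) = m·4180·(63.9 − 28.6)
147554 m = 128663  ⇒  m ≈ 0.872 kg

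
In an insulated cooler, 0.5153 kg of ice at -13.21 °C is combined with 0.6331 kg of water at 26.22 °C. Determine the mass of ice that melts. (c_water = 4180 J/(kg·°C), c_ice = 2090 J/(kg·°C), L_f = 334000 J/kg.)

m_melted ≈ 0.165 kg

Heat available from the water dropping to 0 °C: 0.6331×4180×26.22 = 69388 J.
Of that, 0.5153×2090×13.21 = 14227 J goes to bring the ice to 0 °C, leaving 55161 J.
Melting all 0.5153 kg of ice would need 0.5153×334000 = 172110 J.
55161 J < 172110 J, so only part of the ice melts and the system sits at 0 °C.
m_melt = 55161 / L_f = 0.1652 kg.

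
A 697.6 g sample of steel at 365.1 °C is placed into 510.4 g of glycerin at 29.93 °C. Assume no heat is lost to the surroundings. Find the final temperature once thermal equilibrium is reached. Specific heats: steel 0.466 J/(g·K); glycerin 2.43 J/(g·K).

T_f ≈ 99.5 °C

Energy conservation, ΣQ = 0:
697.6×0.466×(T − 365.1) + 510.4×2.43×(T − 29.93) = 0
325.08(T − 365.1) + 1240.3(T − 29.93) = 0
(325.08 + 1240.3) T = 325.08×365.1 + 1240.3×29.93
T ≈ 99.54 °C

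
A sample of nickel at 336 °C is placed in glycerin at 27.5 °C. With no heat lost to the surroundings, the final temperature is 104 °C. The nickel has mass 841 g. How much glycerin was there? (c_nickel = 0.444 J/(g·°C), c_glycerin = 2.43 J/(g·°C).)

Energy conservation, ΣQ = 0:
841·0.444·(104 − 336) + m·2.43·(104 − 27.5) = 0
185.9 m = 86630
m = 86630/185.9 ≈ 466 g

m ≈ 466 g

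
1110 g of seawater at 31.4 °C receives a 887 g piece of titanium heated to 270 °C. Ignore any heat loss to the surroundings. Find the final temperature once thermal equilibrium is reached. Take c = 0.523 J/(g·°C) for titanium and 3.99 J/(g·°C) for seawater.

T_f ≈ 54.0 °C

Conservation of energy gives ΣQ = 0:
887×0.523×(T − 270) + 1110×3.99×(T − 31.4) = 0
4892.8 T = 264321
T = 264321 / 4892.8 = 54 °C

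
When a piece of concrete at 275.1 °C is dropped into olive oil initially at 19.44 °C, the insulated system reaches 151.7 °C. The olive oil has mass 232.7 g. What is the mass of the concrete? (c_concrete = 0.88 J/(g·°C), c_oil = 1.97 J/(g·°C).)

m ≈ 558 g

Let T be the final temperature. ΣQ_i = 0:
m×0.88×(151.7 − 275.1) + 232.7×1.97×(151.7 − 19.44) = 0
-108.59 m = -60630
m = -60630/-108.59 ≈ 558.3 g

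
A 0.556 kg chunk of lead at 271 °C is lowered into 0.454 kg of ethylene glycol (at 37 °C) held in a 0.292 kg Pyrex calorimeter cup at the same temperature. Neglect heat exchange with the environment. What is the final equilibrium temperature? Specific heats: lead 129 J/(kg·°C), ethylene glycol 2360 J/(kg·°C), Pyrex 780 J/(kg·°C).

With ΣQ=0 the equilibrium temperature is the m·c-weighted mean:
T_f = (71.72×271 + 1071.4×37 + 227.76×37) / (71.72 + 1071.4 + 227.76)
    = 67508 / 1370.9 ≈ 49.24 °C

T_f ≈ 49.2 °C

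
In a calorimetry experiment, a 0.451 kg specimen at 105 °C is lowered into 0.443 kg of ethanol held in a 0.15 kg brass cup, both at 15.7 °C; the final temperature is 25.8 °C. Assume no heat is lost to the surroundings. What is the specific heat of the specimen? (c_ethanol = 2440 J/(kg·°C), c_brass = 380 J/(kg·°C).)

c ≈ 322 J/(kg·°C)

Conservation of energy gives ΣQ = 0:
0.451·c·(25.8 − 105) + 0.443·2440·(25.8 − 15.7) + 0.15·380·(25.8 − 15.7) = 0
-35.72 c = -11493
c = -11493/-35.72 ≈ 321.8 J/(kg·°C)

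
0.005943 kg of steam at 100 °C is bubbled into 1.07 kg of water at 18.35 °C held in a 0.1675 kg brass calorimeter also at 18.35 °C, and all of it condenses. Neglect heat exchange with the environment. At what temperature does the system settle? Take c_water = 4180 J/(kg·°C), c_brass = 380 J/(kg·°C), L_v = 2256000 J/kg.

Energy conservation, ΣQ = 0:
latent heat released on condensation: 0.005943×2256000 = 13407; condensed water 100 °C→T: 24.84(T − 100); original water: 4472.6(T − 18.35); brass cup: 0.1675×380×(T − 18.35) = 63.65(T − 18.35)
4561.1 T = 13407 + 2484.2 + 83240 = 99132
T ≈ 21.73 °C (< 100 °C, so full condensation is consistent).

T_f ≈ 21.7 °C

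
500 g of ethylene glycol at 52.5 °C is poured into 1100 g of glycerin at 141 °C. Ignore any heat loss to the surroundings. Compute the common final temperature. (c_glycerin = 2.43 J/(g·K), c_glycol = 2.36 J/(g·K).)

T_f ≈ 113.9 °C

Energy conservation, ΣQ = 0:
1100×2.43×(T − 141) + 500×2.36×(T − 52.5) = 0
2673(T − 141) + 1180(T − 52.5) = 0
3853 T = 438843
T = 438843 / 3853 = 114 °C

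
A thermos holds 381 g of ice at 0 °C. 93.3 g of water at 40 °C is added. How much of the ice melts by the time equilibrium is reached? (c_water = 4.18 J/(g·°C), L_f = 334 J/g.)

Heat available from the water dropping to 0 °C: 93.3×4.18×40 = 15600 J.
Fully melting the ice requires m_ice L_f = 381×334 = 127254 J.
That's not enough to melt it all — equilibrium is at 0 °C with ice remaining.
m_melted×334 = 15600  ⇒  m_melted ≈ 46.71 g.

m_melted ≈ 46.7 g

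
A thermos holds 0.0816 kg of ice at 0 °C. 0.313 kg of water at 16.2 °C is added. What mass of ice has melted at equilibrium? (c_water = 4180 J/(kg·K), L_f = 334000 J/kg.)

m_melted ≈ 0.0635 kg

Cooling the water to 0 °C releases 0.313×4180×16.2 = 21195 J.
Fully melting the ice requires m_ice L_f = 0.0816×334000 = 27254 J.
Since 21195 < 27254 J, not all the ice melts; equilibrium is at 0 °C.
Mass melted = 21195/334000 ≈ 0.06346 kg.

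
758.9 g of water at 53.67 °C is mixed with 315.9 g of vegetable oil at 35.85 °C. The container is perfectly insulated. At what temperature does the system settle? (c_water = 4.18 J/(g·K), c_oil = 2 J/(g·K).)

T_f ≈ 50.7 °C

Set heat shed by the hot body equal to heat absorbed by the cold body:
758.9*4.18*(53.67 − T) = 315.9*2*(T − 35.85)
3172.2(53.67 − T) = 631.8(T − 35.85)
3804 T = 192902  ⇒  T ≈ 50.71 °C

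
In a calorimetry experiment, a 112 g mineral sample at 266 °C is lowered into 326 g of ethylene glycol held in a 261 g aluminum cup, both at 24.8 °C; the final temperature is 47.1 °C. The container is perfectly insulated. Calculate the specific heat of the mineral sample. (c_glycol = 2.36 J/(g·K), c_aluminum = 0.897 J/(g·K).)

c ≈ 0.913 J/(g·K)

Net heat exchanged in the isolated system is zero:
112·c·(47.1 − 266) + 326·2.36·(47.1 − 24.8) + 261·0.897·(47.1 − 24.8) = 0
-24517 c = -22378
c = -22378/-24517 ≈ 0.9127 J/(g·K)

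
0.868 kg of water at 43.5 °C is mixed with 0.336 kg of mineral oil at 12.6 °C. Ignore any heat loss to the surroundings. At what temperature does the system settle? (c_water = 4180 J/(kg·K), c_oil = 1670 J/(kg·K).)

T_f ≈ 39.4 °C

With ΣQ=0 the equilibrium temperature is the m·c-weighted mean:
T_f = (3628.2×43.5 + 561.12×12.6) / (3628.2 + 561.12)
    = 164899 / 4189.4 ≈ 39.36 °C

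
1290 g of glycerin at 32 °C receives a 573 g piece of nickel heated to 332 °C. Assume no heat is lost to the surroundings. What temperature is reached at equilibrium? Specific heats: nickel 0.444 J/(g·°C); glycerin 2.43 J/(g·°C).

|Q_nickel| = |Q_glycerin|:
573·0.444·(332 − T) = 1290·2.43·(T − 32)
254.41(332 − T) = 3134.7(T − 32)
3389.1 T = 184775  ⇒  T ≈ 54.52 °C

T_f ≈ 54.5 °C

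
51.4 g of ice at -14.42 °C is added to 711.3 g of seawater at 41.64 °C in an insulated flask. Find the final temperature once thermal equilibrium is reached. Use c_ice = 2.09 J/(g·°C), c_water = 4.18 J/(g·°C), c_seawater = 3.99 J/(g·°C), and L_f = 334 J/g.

Heat gained plus heat lost sum to zero:
ice -14.42→0 °C: 51.4·2.09·14.42 = 1549.1; latent heat to melt: 51.4·334 = 17168; meltwater 0→T: 51.4·4.18·T = 214.85 T; seawater: 2838.1(T − 41.64)
3052.9 T = 118178 − 18717 = 99461
T ≈ 32.58 °C. Since T > 0 °C, the all-ice-melts assumption holds.

T_f ≈ 32.6 °C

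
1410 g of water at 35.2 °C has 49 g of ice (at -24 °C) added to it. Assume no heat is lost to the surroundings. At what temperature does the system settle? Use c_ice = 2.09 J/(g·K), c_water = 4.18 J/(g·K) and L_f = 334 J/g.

T_f ≈ 30.9 °C

Sum of m c ΔT and latent-heat terms is zero:
ice -24→0 °C: 49·2.09·24 = 2457.8
  melt ice: 49·334 = 16366
  meltwater 0→T: 49·4.18·T = 204.82 T
  water: 5893.8(T − 35.2)
6098.6 T = 207462 − 18824 = 188638
T ≈ 30.93 °C — above 0 °C, consistent with complete melting.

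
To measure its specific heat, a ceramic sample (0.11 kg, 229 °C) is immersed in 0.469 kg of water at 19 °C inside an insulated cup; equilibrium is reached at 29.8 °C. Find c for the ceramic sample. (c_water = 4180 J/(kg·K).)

Heat gained plus heat lost sum to zero:
0.11×c×(29.8 − 229) + 0.469×4180×(29.8 − 19) = 0
-21.91 c = -21173
c = -21173/-21.91 ≈ 966.3 J/(kg·K)

c ≈ 966 J/(kg·K)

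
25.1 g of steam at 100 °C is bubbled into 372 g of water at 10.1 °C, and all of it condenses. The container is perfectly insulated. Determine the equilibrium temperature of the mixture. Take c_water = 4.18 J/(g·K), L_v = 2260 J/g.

T_f ≈ 50.0 °C

Sum of m c ΔT and latent-heat terms is zero:
latent heat released on condensation: 25.1×2260 = 56726; condensate cools 100→T: 25.1×4.18×(T − 100) = 104.92(T − 100); water warms: 372×4.18×(T − 10.1) = 1555(T − 10.1)
1659.9 T = 56726 + 10492 + 15705 = 82923
T ≈ 49.96 °C, under the boiling point, so the assumption holds.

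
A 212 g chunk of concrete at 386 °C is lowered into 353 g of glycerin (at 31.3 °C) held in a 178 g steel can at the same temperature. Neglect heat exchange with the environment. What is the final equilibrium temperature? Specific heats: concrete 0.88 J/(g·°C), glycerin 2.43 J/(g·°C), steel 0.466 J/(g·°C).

T_f ≈ 90.0 °C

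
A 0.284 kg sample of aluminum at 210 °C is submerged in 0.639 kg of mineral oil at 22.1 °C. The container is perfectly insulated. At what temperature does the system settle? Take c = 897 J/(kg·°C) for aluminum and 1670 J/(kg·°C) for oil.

T_f = Σ m_i c_i T_i / Σ m_i c_i:
T_f = (254.75*210 + 1067.1*22.1) / (254.75 + 1067.1)
    = 77081 / 1321.9 ≈ 58.31 °C

T_f ≈ 58.3 °C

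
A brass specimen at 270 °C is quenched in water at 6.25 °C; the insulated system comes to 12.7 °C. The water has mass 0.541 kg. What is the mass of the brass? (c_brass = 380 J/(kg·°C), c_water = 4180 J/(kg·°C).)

m ≈ 0.149 kg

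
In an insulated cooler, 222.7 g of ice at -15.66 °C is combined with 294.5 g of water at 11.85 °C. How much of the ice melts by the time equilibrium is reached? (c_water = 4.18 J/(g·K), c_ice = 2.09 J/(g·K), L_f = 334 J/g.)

Water can give up m c ΔT = 294.5·4.18·11.85 = 14587 J before reaching 0 °C.
Of that, 222.7·2.09·15.66 = 7288.8 J goes to bring the ice to 0 °C, leaving 7298.6 J.
Fully melting the ice requires m_ice L_f = 222.7·334 = 74382 J.
Since 7298.6 < 74382 J, not all the ice melts; equilibrium is at 0 °C.
Mass melted = 7298.6/334 ≈ 21.85 g.

m_melted ≈ 21.9 g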